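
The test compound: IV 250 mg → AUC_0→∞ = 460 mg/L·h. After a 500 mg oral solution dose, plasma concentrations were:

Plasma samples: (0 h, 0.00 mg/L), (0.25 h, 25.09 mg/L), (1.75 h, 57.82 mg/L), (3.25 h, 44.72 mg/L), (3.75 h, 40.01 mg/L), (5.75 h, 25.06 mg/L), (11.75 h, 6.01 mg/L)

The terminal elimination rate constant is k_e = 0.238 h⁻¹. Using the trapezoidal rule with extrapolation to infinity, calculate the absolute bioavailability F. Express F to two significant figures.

F = 0.38

Trapezoidal AUC_0→11.75 (oral solution):
  [0→0.25]: (0.00+25.09)/2 × 0.25 = 3.13625
  [0.25→1.75]: (25.09+57.82)/2 × 1.5 = 62.1825
  [1.75→3.25]: (57.82+44.72)/2 × 1.5 = 76.905
  [3.25→3.75]: (44.72+40.01)/2 × 0.5 = 21.1825
  [3.75→5.75]: (40.01+25.06)/2 × 2 = 65.07
  [5.75→11.75]: (25.06+6.01)/2 × 6 = 93.21
  Sum = 321.68625 mg/L·h
Tail: C_last/k_e = 6.01/0.238 = 25.252
AUC_0→∞ (oral solution) = 321.68625 + 25.252 = 346.93825 mg/L·h
F = (AUC_ev/D_ev)/(AUC_iv/D_iv) = (346.93825/500)/(460/250) = 0.6938765/1.84 = 0.3771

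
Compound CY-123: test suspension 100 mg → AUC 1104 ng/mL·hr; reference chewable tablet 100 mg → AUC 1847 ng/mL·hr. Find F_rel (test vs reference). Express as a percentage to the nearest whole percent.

F_rel = (AUC_test/D_test) / (AUC_ref/D_ref)
      = (1104/100) / (1847/100)
      = 11.04 / 18.47 = 0.5977 = 59.77%

F_rel = 60%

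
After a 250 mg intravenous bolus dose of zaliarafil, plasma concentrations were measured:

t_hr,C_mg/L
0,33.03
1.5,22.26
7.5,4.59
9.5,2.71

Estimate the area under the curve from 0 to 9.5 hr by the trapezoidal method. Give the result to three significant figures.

AUC = 129 mg/L·hr

Trapezoidal AUC_0→9.5:
  [0→1.5]: (33.03+22.26)/2 × 1.5 = 41.4675
  [1.5→7.5]: (22.26+4.59)/2 × 6 = 80.55
  [7.5→9.5]: (4.59+2.71)/2 × 2 = 7.3
  Sum = 129.3175 mg/L·hr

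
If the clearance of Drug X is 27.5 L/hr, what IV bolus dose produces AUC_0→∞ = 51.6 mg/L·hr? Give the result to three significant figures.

Dose = 1420 mg

Dose_iv = CL × AUC_0→∞
     = 27.5 × 51.6 = 1419 mg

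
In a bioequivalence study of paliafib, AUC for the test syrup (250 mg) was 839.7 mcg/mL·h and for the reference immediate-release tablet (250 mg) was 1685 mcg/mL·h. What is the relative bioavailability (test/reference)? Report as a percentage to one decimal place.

F_rel = 49.8%

F_rel = (AUC_test/D_test) / (AUC_ref/D_ref)
      = (839.7/250) / (1685/250)
      = 3.3588 / 6.74 = 0.4983 = 49.83%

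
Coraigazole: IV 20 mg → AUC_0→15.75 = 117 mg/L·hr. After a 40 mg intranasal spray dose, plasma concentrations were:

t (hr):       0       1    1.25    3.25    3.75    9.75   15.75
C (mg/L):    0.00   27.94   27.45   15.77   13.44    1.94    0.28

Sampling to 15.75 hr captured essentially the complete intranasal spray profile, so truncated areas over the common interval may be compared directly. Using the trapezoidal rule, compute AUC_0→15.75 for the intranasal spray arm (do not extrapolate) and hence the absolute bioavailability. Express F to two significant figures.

F = 0.53

Trapezoidal AUC_0→15.75 (intranasal spray):
  [0→1]: (0.00+27.94)/2 × 1 = 13.97
  [1→1.25]: (27.94+27.45)/2 × 0.25 = 6.92375
  [1.25→3.25]: (27.45+15.77)/2 × 2 = 43.22
  [3.25→3.75]: (15.77+13.44)/2 × 0.5 = 7.3025
  [3.75→9.75]: (13.44+1.94)/2 × 6 = 46.14
  [9.75→15.75]: (1.94+0.28)/2 × 6 = 6.66
  Sum = 124.21625 mg/L·hr
F = (AUC_ev/D_ev)/(AUC_iv/D_iv) = (124.21625/40)/(117/20) = 3.10541/5.85 = 0.5308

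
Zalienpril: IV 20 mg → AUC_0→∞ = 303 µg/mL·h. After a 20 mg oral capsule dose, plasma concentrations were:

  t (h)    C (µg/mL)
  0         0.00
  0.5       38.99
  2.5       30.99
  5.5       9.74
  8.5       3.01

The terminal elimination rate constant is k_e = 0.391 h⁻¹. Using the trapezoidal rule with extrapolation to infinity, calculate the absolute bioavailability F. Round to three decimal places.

Trapezoidal AUC_0→8.5 (oral capsule):
  [0→0.5]: (0.00+38.99)/2 × 0.5 = 9.7475
  [0.5→2.5]: (38.99+30.99)/2 × 2 = 69.98
  [2.5→5.5]: (30.99+9.74)/2 × 3 = 61.095
  [5.5→8.5]: (9.74+3.01)/2 × 3 = 19.125
  Sum = 159.9475 µg/mL·h
Tail: C_last/k_e = 3.01/0.391 = 7.698
AUC_0→∞ (oral capsule) = 159.9475 + 7.698 = 167.6455 µg/mL·h
F = (AUC_ev/D_ev)/(AUC_iv/D_iv) = (167.6455/20)/(303/20) = 8.382275/15.15 = 0.5533

F = 0.553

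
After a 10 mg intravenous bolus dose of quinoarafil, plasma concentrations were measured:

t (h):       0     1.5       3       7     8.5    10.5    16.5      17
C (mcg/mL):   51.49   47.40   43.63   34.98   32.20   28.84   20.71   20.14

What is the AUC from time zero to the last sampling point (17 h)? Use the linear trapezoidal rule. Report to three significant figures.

AUC = 570 mcg/mL·h

Trapezoidal AUC_0→17:
  [0→1.5]: (51.49+47.40)/2 × 1.5 = 74.1675
  [1.5→3]: (47.40+43.63)/2 × 1.5 = 68.2725
  [3→7]: (43.63+34.98)/2 × 4 = 157.22
  [7→8.5]: (34.98+32.20)/2 × 1.5 = 50.385
  [8.5→10.5]: (32.20+28.84)/2 × 2 = 61.04
  [10.5→16.5]: (28.84+20.71)/2 × 6 = 148.65
  [16.5→17]: (20.71+20.14)/2 × 0.5 = 10.2125
  Sum = 569.9475 mcg/mL·h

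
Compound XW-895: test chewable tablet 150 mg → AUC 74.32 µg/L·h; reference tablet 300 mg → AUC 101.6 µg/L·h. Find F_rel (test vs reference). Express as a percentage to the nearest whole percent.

F_rel = (AUC_test/D_test) / (AUC_ref/D_ref)
      = (74.32/150) / (101.6/300)
      = 0.495467 / 0.338667 = 1.4630 = 146.30%

F_rel = 146%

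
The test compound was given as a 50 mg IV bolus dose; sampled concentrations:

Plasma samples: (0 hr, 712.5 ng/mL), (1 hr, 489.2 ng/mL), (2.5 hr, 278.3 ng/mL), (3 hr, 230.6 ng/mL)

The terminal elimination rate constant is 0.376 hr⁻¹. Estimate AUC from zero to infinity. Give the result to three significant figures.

AUC = 1920 ng/mL·hr

Trapezoidal AUC_0→3:
  [0→1]: (712.5+489.2)/2 × 1 = 600.85
  [1→2.5]: (489.2+278.3)/2 × 1.5 = 575.625
  [2.5→3]: (278.3+230.6)/2 × 0.5 = 127.225
  Sum = 1303.7 ng/mL·hr
Extrapolated tail: C_last / k_e = 230.6 / 0.376 = 613.298
AUC_0→∞ = 1303.7 + 613.298 = 1916.998 ng/mL·hr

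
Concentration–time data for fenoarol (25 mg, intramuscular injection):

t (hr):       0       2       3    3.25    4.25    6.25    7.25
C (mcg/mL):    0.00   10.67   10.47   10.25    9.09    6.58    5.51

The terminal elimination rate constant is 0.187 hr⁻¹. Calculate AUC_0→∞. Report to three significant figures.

Trapezoidal AUC_0→7.25:
  [0→2]: (0.00+10.67)/2 × 2 = 10.67
  [2→3]: (10.67+10.47)/2 × 1 = 10.57
  [3→3.25]: (10.47+10.25)/2 × 0.25 = 2.59
  [3.25→4.25]: (10.25+9.09)/2 × 1 = 9.67
  [4.25→6.25]: (9.09+6.58)/2 × 2 = 15.67
  [6.25→7.25]: (6.58+5.51)/2 × 1 = 6.045
  Sum = 55.215 mcg/mL·hr
Extrapolated tail: C_last / k_e = 5.51 / 0.187 = 29.465
AUC_0→∞ = 55.215 + 29.465 = 84.68 mcg/mL·hr

AUC = 84.7 mcg/mL·hr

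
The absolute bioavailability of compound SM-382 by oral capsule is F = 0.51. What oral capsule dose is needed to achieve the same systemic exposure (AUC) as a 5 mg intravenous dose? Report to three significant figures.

For equal systemic exposure: F × D_ev = D_iv
D_ev = D_iv / F = 5 / 0.51 = 9.80392 mg

D_oral = 9.80 mg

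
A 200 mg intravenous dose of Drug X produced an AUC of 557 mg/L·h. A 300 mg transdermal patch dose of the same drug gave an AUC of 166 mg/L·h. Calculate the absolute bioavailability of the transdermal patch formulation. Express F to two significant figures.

F = (AUC_ev / D_ev) / (AUC_iv / D_iv)
  = (166/300) / (557/200)
  = 0.553333 / 2.785 = 0.1987

F = 0.20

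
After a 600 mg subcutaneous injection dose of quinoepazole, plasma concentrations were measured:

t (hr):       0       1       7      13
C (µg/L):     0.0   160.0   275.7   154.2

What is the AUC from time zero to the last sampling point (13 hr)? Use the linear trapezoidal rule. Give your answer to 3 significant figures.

AUC = 2680 µg/L·hr

Trapezoidal AUC_0→13:
  [0→1]: (0.0+160.0)/2 × 1 = 80.0
  [1→7]: (160.0+275.7)/2 × 6 = 1307.1
  [7→13]: (275.7+154.2)/2 × 6 = 1289.7
  Sum = 2676.8 µg/L·hr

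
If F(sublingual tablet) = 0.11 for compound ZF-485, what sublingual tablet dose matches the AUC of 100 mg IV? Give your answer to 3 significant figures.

For equal systemic exposure: F × D_ev = D_iv
D_ev = D_iv / F = 100 / 0.11 = 909.091 mg

D_sublingual = 909 mg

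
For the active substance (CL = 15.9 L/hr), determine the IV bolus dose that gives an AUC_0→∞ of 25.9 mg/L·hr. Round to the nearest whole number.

Dose_iv = CL × AUC_0→∞
     = 15.9 × 25.9 = 411.81 mg

Dose = 412 mg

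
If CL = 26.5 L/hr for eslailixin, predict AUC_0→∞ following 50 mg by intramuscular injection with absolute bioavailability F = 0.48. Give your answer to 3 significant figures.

AUC = 0.906 mg/L·hr

AUC_0→∞ = F × Dose / CL
        = 0.48 × 50 / 26.5 = 0.90566 mg/L·hr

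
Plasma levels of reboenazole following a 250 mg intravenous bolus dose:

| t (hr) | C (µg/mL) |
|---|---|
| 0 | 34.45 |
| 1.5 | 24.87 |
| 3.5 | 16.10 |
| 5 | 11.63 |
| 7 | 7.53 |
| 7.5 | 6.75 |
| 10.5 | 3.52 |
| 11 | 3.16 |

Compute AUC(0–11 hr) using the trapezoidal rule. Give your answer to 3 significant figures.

Trapezoidal AUC_0→11:
  [0→1.5]: (34.45+24.87)/2 × 1.5 = 44.49
  [1.5→3.5]: (24.87+16.10)/2 × 2 = 40.97
  [3.5→5]: (16.10+11.63)/2 × 1.5 = 20.7975
  [5→7]: (11.63+7.53)/2 × 2 = 19.16
  [7→7.5]: (7.53+6.75)/2 × 0.5 = 3.57
  [7.5→10.5]: (6.75+3.52)/2 × 3 = 15.405
  [10.5→11]: (3.52+3.16)/2 × 0.5 = 1.67
  Sum = 146.0625 µg/mL·hr

AUC = 146 µg/mL·hr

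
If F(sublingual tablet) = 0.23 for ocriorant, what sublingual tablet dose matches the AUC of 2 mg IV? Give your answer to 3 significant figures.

For equal systemic exposure: F × D_ev = D_iv
D_ev = D_iv / F = 2 / 0.23 = 8.69565 mg

D_sublingual = 8.70 mg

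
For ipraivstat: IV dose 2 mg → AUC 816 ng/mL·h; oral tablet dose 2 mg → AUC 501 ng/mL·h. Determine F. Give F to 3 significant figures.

F = 0.614

F = (AUC_ev / D_ev) / (AUC_iv / D_iv)
  = (501/2) / (816/2)
  = 250.5 / 408 = 0.6140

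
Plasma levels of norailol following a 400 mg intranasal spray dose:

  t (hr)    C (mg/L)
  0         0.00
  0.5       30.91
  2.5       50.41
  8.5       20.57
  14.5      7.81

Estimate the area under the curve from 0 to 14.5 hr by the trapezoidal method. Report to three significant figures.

Trapezoidal AUC_0→14.5:
  [0→0.5]: (0.00+30.91)/2 × 0.5 = 7.7275
  [0.5→2.5]: (30.91+50.41)/2 × 2 = 81.32
  [2.5→8.5]: (50.41+20.57)/2 × 6 = 212.94
  [8.5→14.5]: (20.57+7.81)/2 × 6 = 85.14
  Sum = 387.1275 mg/L·hr

AUC = 387 mg/L·hr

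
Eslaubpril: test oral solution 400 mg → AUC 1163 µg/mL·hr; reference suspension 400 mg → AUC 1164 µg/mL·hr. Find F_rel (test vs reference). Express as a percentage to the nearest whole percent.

F_rel = (AUC_test/D_test) / (AUC_ref/D_ref)
      = (1163/400) / (1164/400)
      = 2.9075 / 2.91 = 0.9991 = 99.91%

F_rel = 100%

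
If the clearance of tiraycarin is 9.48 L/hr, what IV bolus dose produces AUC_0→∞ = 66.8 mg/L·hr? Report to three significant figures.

Dose = 633 mg

Dose_iv = CL × AUC_0→∞
     = 9.48 × 66.8 = 633.264 mg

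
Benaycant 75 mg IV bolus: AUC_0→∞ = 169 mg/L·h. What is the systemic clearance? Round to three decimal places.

CL = Dose_iv / AUC_0→∞
   = 75 / 169 = 0.443787 L/h

CL = 0.444 L/h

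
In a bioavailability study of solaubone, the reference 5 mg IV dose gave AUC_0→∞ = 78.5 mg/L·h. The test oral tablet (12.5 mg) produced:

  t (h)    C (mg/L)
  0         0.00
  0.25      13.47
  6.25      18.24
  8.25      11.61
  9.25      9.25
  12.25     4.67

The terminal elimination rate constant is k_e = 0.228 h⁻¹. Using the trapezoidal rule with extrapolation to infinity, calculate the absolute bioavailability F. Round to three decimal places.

F = 0.909

Trapezoidal AUC_0→12.25 (oral tablet):
  [0→0.25]: (0.00+13.47)/2 × 0.25 = 1.68375
  [0.25→6.25]: (13.47+18.24)/2 × 6 = 95.13
  [6.25→8.25]: (18.24+11.61)/2 × 2 = 29.85
  [8.25→9.25]: (11.61+9.25)/2 × 1 = 10.43
  [9.25→12.25]: (9.25+4.67)/2 × 3 = 20.88
  Sum = 157.97375 mg/L·h
Tail: C_last/k_e = 4.67/0.228 = 20.482
AUC_0→∞ (oral tablet) = 157.97375 + 20.482 = 178.45575 mg/L·h
F = (AUC_ev/D_ev)/(AUC_iv/D_iv) = (178.45575/12.5)/(78.5/5) = 14.27646/15.7 = 0.9093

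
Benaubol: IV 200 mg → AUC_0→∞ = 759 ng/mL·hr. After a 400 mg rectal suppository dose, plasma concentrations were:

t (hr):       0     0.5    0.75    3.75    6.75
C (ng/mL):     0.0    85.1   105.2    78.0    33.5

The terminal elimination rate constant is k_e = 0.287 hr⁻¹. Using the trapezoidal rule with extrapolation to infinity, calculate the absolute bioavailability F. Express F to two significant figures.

F = 0.40

Trapezoidal AUC_0→6.75 (rectal suppository):
  [0→0.5]: (0.0+85.1)/2 × 0.5 = 21.275
  [0.5→0.75]: (85.1+105.2)/2 × 0.25 = 23.7875
  [0.75→3.75]: (105.2+78.0)/2 × 3 = 274.8
  [3.75→6.75]: (78.0+33.5)/2 × 3 = 167.25
  Sum = 487.1125 ng/mL·hr
Tail: C_last/k_e = 33.5/0.287 = 116.725
AUC_0→∞ (rectal suppository) = 487.1125 + 116.725 = 603.8375 ng/mL·hr
F = (AUC_ev/D_ev)/(AUC_iv/D_iv) = (603.8375/400)/(759/200) = 1.50959/3.795 = 0.3978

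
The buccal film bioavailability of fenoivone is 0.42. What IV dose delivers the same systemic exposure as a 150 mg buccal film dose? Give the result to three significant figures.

D_iv = 63.0 mg

Systemic exposure from an extravascular dose = F × D_ev, so the equivalent IV dose is F × D_ev.
D_iv = F × D_ev = 0.42 × 150 = 63 mg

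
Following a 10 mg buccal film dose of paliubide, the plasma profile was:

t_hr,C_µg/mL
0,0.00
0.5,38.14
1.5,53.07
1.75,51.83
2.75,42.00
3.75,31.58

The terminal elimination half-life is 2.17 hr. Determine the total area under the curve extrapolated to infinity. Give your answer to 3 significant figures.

Trapezoidal AUC_0→3.75:
  [0→0.5]: (0.00+38.14)/2 × 0.5 = 9.535
  [0.5→1.5]: (38.14+53.07)/2 × 1 = 45.605
  [1.5→1.75]: (53.07+51.83)/2 × 0.25 = 13.1125
  [1.75→2.75]: (51.83+42.00)/2 × 1 = 46.915
  [2.75→3.75]: (42.00+31.58)/2 × 1 = 36.79
  Sum = 151.9575 µg/mL·hr
k_e = ln2 / t½ = 0.693147 / 2.17 = 0.3194 hr^-1
Extrapolated tail: C_last / k_e = 31.58 / 0.3194 = 98.873
AUC_0→∞ = 151.9575 + 98.873 = 250.8305 µg/mL·hr

AUC = 251 µg/mL·hr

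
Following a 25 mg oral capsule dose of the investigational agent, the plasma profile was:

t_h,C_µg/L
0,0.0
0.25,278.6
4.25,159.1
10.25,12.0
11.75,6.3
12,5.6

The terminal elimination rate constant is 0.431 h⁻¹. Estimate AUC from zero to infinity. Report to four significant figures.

AUC = 1452 µg/L·h

Trapezoidal AUC_0→12:
  [0→0.25]: (0.0+278.6)/2 × 0.25 = 34.825
  [0.25→4.25]: (278.6+159.1)/2 × 4 = 875.4
  [4.25→10.25]: (159.1+12.0)/2 × 6 = 513.3
  [10.25→11.75]: (12.0+6.3)/2 × 1.5 = 13.725
  [11.75→12]: (6.3+5.6)/2 × 0.25 = 1.4875
  Sum = 1438.7375 µg/L·h
Extrapolated tail: C_last / k_e = 5.6 / 0.431 = 12.993
AUC_0→∞ = 1438.7375 + 12.993 = 1451.7305 µg/L·h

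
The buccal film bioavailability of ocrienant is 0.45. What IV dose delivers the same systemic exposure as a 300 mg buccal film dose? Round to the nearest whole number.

Systemic exposure from an extravascular dose = F × D_ev, so the equivalent IV dose is F × D_ev.
D_iv = F × D_ev = 0.45 × 300 = 135 mg

D_iv = 135 mg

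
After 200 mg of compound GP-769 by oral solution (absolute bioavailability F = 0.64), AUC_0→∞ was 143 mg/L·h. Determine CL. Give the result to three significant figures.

CL = 0.895 L/h

CL = F × Dose / AUC_0→∞
   = 0.64 × 200 / 143 = 0.895105 L/h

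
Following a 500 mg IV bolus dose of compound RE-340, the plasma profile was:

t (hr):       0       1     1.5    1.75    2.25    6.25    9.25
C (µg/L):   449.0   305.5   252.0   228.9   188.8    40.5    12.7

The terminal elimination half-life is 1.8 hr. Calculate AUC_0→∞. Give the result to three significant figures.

AUC = 1250 µg/L·hr

Trapezoidal AUC_0→9.25:
  [0→1]: (449.0+305.5)/2 × 1 = 377.25
  [1→1.5]: (305.5+252.0)/2 × 0.5 = 139.375
  [1.5→1.75]: (252.0+228.9)/2 × 0.25 = 60.1125
  [1.75→2.25]: (228.9+188.8)/2 × 0.5 = 104.425
  [2.25→6.25]: (188.8+40.5)/2 × 4 = 458.6
  [6.25→9.25]: (40.5+12.7)/2 × 3 = 79.8
  Sum = 1219.5625 µg/L·hr
k_e = ln2 / t½ = 0.693147 / 1.8 = 0.3851 hr^-1
Extrapolated tail: C_last / k_e = 12.7 / 0.3851 = 32.978
AUC_0→∞ = 1219.5625 + 32.978 = 1252.5405 µg/L·hr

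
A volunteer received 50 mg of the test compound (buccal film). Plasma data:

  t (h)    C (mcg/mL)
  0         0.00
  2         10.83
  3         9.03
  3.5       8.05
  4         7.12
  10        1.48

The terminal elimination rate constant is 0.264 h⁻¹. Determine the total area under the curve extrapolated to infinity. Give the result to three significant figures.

AUC = 60.2 mcg/mL·h

Trapezoidal AUC_0→10:
  [0→2]: (0.00+10.83)/2 × 2 = 10.83
  [2→3]: (10.83+9.03)/2 × 1 = 9.93
  [3→3.5]: (9.03+8.05)/2 × 0.5 = 4.27
  [3.5→4]: (8.05+7.12)/2 × 0.5 = 3.7925
  [4→10]: (7.12+1.48)/2 × 6 = 25.8
  Sum = 54.6225 mcg/mL·h
Extrapolated tail: C_last / k_e = 1.48 / 0.264 = 5.606
AUC_0→∞ = 54.6225 + 5.606 = 60.2285 mcg/mL·h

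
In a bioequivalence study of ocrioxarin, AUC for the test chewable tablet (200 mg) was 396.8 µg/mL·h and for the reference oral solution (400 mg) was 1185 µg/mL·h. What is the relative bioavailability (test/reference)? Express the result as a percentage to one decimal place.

F_rel = (AUC_test/D_test) / (AUC_ref/D_ref)
      = (396.8/200) / (1185/400)
      = 1.984 / 2.9625 = 0.6697 = 66.97%

F_rel = 67.0%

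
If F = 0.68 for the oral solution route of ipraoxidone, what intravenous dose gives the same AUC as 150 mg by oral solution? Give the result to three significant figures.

Systemic exposure from an extravascular dose = F × D_ev, so the equivalent IV dose is F × D_ev.
D_iv = F × D_ev = 0.68 × 150 = 102 mg

D_iv = 102 mg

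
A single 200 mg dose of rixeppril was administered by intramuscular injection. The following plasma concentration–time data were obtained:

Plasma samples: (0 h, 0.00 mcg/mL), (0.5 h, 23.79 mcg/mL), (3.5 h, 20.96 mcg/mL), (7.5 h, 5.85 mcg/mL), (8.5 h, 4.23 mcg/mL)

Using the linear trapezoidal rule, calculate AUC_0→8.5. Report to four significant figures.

Trapezoidal AUC_0→8.5:
  [0→0.5]: (0.00+23.79)/2 × 0.5 = 5.9475
  [0.5→3.5]: (23.79+20.96)/2 × 3 = 67.125
  [3.5→7.5]: (20.96+5.85)/2 × 4 = 53.62
  [7.5→8.5]: (5.85+4.23)/2 × 1 = 5.04
  Sum = 131.7325 mcg/mL·h

AUC = 131.7 mcg/mL·h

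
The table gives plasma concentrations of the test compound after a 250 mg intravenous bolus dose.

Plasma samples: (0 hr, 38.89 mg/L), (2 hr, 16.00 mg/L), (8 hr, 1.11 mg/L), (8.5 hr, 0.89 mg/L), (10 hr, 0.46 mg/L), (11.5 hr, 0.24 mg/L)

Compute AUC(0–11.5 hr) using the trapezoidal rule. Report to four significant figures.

AUC = 108.3 mg/L·hr

Trapezoidal AUC_0→11.5:
  [0→2]: (38.89+16.00)/2 × 2 = 54.89
  [2→8]: (16.00+1.11)/2 × 6 = 51.33
  [8→8.5]: (1.11+0.89)/2 × 0.5 = 0.5
  [8.5→10]: (0.89+0.46)/2 × 1.5 = 1.0125
  [10→11.5]: (0.46+0.24)/2 × 1.5 = 0.525
  Sum = 108.2575 mg/L·hr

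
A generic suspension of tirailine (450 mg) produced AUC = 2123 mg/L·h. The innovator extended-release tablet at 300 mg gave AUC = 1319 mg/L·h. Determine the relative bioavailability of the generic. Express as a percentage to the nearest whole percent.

F_rel = (AUC_test/D_test) / (AUC_ref/D_ref)
      = (2123/450) / (1319/300)
      = 4.71778 / 4.39667 = 1.0730 = 107.30%

F_rel = 107%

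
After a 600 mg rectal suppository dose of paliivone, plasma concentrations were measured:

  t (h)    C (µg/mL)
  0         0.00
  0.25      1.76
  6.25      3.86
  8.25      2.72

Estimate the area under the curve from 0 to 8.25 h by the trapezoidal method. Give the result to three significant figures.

Trapezoidal AUC_0→8.25:
  [0→0.25]: (0.00+1.76)/2 × 0.25 = 0.22
  [0.25→6.25]: (1.76+3.86)/2 × 6 = 16.86
  [6.25→8.25]: (3.86+2.72)/2 × 2 = 6.58
  Sum = 23.66 µg/mL·h

AUC = 23.7 µg/mL·h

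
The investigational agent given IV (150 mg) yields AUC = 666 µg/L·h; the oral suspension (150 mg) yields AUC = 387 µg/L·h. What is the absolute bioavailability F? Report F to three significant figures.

F = (AUC_ev / D_ev) / (AUC_iv / D_iv)
  = (387/150) / (666/150)
  = 2.58 / 4.44 = 0.5811

F = 0.581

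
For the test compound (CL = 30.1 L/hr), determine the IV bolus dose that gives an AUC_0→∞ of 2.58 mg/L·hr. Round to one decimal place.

Dose_iv = CL × AUC_0→∞
     = 30.1 × 2.58 = 77.658 mg

Dose = 77.7 mg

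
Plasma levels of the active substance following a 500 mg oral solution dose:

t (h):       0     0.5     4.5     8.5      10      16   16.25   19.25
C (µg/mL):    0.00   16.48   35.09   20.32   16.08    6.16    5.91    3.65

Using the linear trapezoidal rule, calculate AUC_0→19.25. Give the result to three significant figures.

AUC = 328 µg/mL·h

Trapezoidal AUC_0→19.25:
  [0→0.5]: (0.00+16.48)/2 × 0.5 = 4.12
  [0.5→4.5]: (16.48+35.09)/2 × 4 = 103.14
  [4.5→8.5]: (35.09+20.32)/2 × 4 = 110.82
  [8.5→10]: (20.32+16.08)/2 × 1.5 = 27.3
  [10→16]: (16.08+6.16)/2 × 6 = 66.72
  [16→16.25]: (6.16+5.91)/2 × 0.25 = 1.50875
  [16.25→19.25]: (5.91+3.65)/2 × 3 = 14.34
  Sum = 327.94875 µg/mL·h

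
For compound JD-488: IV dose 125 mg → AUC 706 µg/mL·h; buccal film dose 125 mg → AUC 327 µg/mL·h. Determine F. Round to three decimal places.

F = (AUC_ev / D_ev) / (AUC_iv / D_iv)
  = (327/125) / (706/125)
  = 2.616 / 5.648 = 0.4632

F = 0.463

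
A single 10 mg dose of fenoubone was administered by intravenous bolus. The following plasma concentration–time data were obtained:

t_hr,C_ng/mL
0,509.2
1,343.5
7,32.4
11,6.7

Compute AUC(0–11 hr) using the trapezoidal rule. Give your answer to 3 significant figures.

Trapezoidal AUC_0→11:
  [0→1]: (509.2+343.5)/2 × 1 = 426.35
  [1→7]: (343.5+32.4)/2 × 6 = 1127.7
  [7→11]: (32.4+6.7)/2 × 4 = 78.2
  Sum = 1632.25 ng/mL·hr

AUC = 1630 ng/mL·hr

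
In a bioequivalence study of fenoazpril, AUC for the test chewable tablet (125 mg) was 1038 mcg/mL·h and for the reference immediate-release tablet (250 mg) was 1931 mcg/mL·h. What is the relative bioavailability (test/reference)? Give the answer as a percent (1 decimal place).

F_rel = (AUC_test/D_test) / (AUC_ref/D_ref)
      = (1038/125) / (1931/250)
      = 8.304 / 7.724 = 1.0751 = 107.51%

F_rel = 107.5%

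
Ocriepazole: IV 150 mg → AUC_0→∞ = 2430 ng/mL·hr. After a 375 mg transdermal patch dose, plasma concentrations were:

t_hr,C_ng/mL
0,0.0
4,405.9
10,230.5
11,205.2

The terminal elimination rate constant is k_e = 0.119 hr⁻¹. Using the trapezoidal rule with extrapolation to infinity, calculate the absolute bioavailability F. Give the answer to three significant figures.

Trapezoidal AUC_0→11 (transdermal patch):
  [0→4]: (0.0+405.9)/2 × 4 = 811.8
  [4→10]: (405.9+230.5)/2 × 6 = 1909.2
  [10→11]: (230.5+205.2)/2 × 1 = 217.85
  Sum = 2938.85 ng/mL·hr
Tail: C_last/k_e = 205.2/0.119 = 1724.370
AUC_0→∞ (transdermal patch) = 2938.85 + 1724.370 = 4663.22 ng/mL·hr
F = (AUC_ev/D_ev)/(AUC_iv/D_iv) = (4663.22/375)/(2430/150) = 12.4353/16.2 = 0.7676

F = 0.768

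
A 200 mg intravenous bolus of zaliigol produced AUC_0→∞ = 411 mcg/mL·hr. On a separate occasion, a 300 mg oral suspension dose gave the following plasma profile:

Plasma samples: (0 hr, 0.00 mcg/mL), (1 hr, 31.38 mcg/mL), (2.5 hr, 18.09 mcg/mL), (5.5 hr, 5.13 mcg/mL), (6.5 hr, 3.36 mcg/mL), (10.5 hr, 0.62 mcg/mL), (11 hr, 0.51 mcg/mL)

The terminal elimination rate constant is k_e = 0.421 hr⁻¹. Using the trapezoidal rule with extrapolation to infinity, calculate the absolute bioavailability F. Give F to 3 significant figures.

Trapezoidal AUC_0→11 (oral suspension):
  [0→1]: (0.00+31.38)/2 × 1 = 15.69
  [1→2.5]: (31.38+18.09)/2 × 1.5 = 37.1025
  [2.5→5.5]: (18.09+5.13)/2 × 3 = 34.83
  [5.5→6.5]: (5.13+3.36)/2 × 1 = 4.245
  [6.5→10.5]: (3.36+0.62)/2 × 4 = 7.96
  [10.5→11]: (0.62+0.51)/2 × 0.5 = 0.2825
  Sum = 100.11 mcg/mL·hr
Tail: C_last/k_e = 0.51/0.421 = 1.211
AUC_0→∞ (oral suspension) = 100.11 + 1.211 = 101.321 mcg/mL·hr
F = (AUC_ev/D_ev)/(AUC_iv/D_iv) = (101.321/300)/(411/200) = 0.337737/2.055 = 0.1643

F = 0.164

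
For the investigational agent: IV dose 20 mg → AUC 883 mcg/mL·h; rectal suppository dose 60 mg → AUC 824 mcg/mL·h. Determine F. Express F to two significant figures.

F = (AUC_ev / D_ev) / (AUC_iv / D_iv)
  = (824/60) / (883/20)
  = 13.7333 / 44.15 = 0.3111

F = 0.31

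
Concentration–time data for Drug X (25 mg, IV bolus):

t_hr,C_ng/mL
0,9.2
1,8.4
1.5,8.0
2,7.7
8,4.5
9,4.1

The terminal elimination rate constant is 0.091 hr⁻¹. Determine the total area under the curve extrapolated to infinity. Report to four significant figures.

Trapezoidal AUC_0→9:
  [0→1]: (9.2+8.4)/2 × 1 = 8.8
  [1→1.5]: (8.4+8.0)/2 × 0.5 = 4.1
  [1.5→2]: (8.0+7.7)/2 × 0.5 = 3.925
  [2→8]: (7.7+4.5)/2 × 6 = 36.6
  [8→9]: (4.5+4.1)/2 × 1 = 4.3
  Sum = 57.725 ng/mL·hr
Extrapolated tail: C_last / k_e = 4.1 / 0.091 = 45.055
AUC_0→∞ = 57.725 + 45.055 = 102.78 ng/mL·hr

AUC = 102.8 ng/mL·hr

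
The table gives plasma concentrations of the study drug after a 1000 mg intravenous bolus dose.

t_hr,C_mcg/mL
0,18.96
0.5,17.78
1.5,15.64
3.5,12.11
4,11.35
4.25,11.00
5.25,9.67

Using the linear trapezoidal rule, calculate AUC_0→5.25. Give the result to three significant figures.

Trapezoidal AUC_0→5.25:
  [0→0.5]: (18.96+17.78)/2 × 0.5 = 9.185
  [0.5→1.5]: (17.78+15.64)/2 × 1 = 16.71
  [1.5→3.5]: (15.64+12.11)/2 × 2 = 27.75
  [3.5→4]: (12.11+11.35)/2 × 0.5 = 5.865
  [4→4.25]: (11.35+11.00)/2 × 0.25 = 2.79375
  [4.25→5.25]: (11.00+9.67)/2 × 1 = 10.335
  Sum = 72.63875 mcg/mL·hr

AUC = 72.6 mcg/mL·hr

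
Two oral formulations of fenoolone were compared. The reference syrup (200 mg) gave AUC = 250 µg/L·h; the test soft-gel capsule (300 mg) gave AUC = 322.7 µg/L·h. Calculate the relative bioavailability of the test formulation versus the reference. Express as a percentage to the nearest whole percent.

F_rel = 86%

F_rel = (AUC_test/D_test) / (AUC_ref/D_ref)
      = (322.7/300) / (250/200)
      = 1.07567 / 1.25 = 0.8605 = 86.05%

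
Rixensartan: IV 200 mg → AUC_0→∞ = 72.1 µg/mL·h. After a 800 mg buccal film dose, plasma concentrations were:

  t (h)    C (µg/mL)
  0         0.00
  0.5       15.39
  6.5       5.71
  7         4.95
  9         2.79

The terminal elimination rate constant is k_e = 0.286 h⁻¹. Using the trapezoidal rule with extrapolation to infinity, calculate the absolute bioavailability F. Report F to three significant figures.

Trapezoidal AUC_0→9 (buccal film):
  [0→0.5]: (0.00+15.39)/2 × 0.5 = 3.8475
  [0.5→6.5]: (15.39+5.71)/2 × 6 = 63.3
  [6.5→7]: (5.71+4.95)/2 × 0.5 = 2.665
  [7→9]: (4.95+2.79)/2 × 2 = 7.74
  Sum = 77.5525 µg/mL·h
Tail: C_last/k_e = 2.79/0.286 = 9.755
AUC_0→∞ (buccal film) = 77.5525 + 9.755 = 87.3075 µg/mL·h
F = (AUC_ev/D_ev)/(AUC_iv/D_iv) = (87.3075/800)/(72.1/200) = 0.109134/0.3605 = 0.3027

F = 0.303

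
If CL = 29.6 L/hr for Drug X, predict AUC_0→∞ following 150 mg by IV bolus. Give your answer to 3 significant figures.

AUC = 5.07 mg/L·hr

AUC_0→∞ = Dose_iv / CL
        = 150 / 29.6 = 5.06757 mg/L·hr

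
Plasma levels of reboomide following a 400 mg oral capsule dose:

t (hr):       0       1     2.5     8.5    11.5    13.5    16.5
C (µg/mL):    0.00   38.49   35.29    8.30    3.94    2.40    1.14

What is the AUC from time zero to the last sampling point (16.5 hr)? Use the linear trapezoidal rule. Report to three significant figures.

Trapezoidal AUC_0→16.5:
  [0→1]: (0.00+38.49)/2 × 1 = 19.245
  [1→2.5]: (38.49+35.29)/2 × 1.5 = 55.335
  [2.5→8.5]: (35.29+8.30)/2 × 6 = 130.77
  [8.5→11.5]: (8.30+3.94)/2 × 3 = 18.36
  [11.5→13.5]: (3.94+2.40)/2 × 2 = 6.34
  [13.5→16.5]: (2.40+1.14)/2 × 3 = 5.31
  Sum = 235.36 µg/mL·hr

AUC = 235 µg/mL·hr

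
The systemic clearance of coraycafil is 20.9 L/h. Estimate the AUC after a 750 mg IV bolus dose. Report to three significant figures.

AUC_0→∞ = Dose_iv / CL
        = 750 / 20.9 = 35.8852 mg/L·h

AUC = 35.9 mg/L·h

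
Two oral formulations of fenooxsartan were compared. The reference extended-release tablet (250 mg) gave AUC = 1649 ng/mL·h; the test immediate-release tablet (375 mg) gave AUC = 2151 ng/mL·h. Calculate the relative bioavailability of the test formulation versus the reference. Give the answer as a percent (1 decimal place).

F_rel = (AUC_test/D_test) / (AUC_ref/D_ref)
      = (2151/375) / (1649/250)
      = 5.736 / 6.596 = 0.8696 = 86.96%

F_rel = 87.0%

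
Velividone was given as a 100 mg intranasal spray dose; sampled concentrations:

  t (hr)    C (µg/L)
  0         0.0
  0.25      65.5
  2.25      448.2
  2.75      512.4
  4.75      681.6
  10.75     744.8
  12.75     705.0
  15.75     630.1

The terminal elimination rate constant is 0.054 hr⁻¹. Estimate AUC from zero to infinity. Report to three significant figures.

Trapezoidal AUC_0→15.75:
  [0→0.25]: (0.0+65.5)/2 × 0.25 = 8.1875
  [0.25→2.25]: (65.5+448.2)/2 × 2 = 513.7
  [2.25→2.75]: (448.2+512.4)/2 × 0.5 = 240.15
  [2.75→4.75]: (512.4+681.6)/2 × 2 = 1194.0
  [4.75→10.75]: (681.6+744.8)/2 × 6 = 4279.2
  [10.75→12.75]: (744.8+705.0)/2 × 2 = 1449.8
  [12.75→15.75]: (705.0+630.1)/2 × 3 = 2002.65
  Sum = 9687.6875 µg/L·hr
Extrapolated tail: C_last / k_e = 630.1 / 0.054 = 11668.519
AUC_0→∞ = 9687.6875 + 11668.519 = 21356.2065 µg/L·hr

AUC = 21400 µg/L·hr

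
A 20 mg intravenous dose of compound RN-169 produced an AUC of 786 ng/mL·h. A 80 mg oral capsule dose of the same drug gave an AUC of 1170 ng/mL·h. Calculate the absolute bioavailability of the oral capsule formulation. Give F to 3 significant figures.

F = (AUC_ev / D_ev) / (AUC_iv / D_iv)
  = (1170/80) / (786/20)
  = 14.625 / 39.3 = 0.3721

F = 0.372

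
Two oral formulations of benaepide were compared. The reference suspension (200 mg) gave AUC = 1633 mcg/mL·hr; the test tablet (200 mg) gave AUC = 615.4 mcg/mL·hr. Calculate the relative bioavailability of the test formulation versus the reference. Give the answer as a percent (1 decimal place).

F_rel = (AUC_test/D_test) / (AUC_ref/D_ref)
      = (615.4/200) / (1633/200)
      = 3.077 / 8.165 = 0.3769 = 37.69%

F_rel = 37.7%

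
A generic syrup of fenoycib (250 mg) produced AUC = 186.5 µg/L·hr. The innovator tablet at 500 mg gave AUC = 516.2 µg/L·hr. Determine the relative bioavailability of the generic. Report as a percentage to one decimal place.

F_rel = 72.3%

F_rel = (AUC_test/D_test) / (AUC_ref/D_ref)
      = (186.5/250) / (516.2/500)
      = 0.746 / 1.0324 = 0.7226 = 72.26%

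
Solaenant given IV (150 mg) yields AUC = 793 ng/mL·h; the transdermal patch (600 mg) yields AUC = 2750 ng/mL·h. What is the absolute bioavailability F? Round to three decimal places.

F = 0.867

F = (AUC_ev / D_ev) / (AUC_iv / D_iv)
  = (2750/600) / (793/150)
  = 4.58333 / 5.28667 = 0.8670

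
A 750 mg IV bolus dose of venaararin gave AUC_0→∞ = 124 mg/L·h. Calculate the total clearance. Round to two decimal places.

CL = Dose_iv / AUC_0→∞
   = 750 / 124 = 6.04839 L/h

CL = 6.05 L/h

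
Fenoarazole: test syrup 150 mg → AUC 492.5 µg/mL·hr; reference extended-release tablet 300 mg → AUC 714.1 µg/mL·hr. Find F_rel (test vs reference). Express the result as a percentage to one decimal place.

F_rel = (AUC_test/D_test) / (AUC_ref/D_ref)
      = (492.5/150) / (714.1/300)
      = 3.28333 / 2.38033 = 1.3794 = 137.94%

F_rel = 137.9%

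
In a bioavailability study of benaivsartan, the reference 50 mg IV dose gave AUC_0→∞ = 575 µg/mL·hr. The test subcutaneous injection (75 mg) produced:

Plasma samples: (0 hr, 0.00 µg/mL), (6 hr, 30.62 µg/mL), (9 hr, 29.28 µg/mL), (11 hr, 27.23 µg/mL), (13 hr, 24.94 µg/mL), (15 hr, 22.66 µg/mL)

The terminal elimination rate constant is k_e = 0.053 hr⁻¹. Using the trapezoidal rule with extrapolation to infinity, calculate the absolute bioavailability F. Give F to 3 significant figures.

F = 0.888

Trapezoidal AUC_0→15 (subcutaneous injection):
  [0→6]: (0.00+30.62)/2 × 6 = 91.86
  [6→9]: (30.62+29.28)/2 × 3 = 89.85
  [9→11]: (29.28+27.23)/2 × 2 = 56.51
  [11→13]: (27.23+24.94)/2 × 2 = 52.17
  [13→15]: (24.94+22.66)/2 × 2 = 47.6
  Sum = 337.99 µg/mL·hr
Tail: C_last/k_e = 22.66/0.053 = 427.547
AUC_0→∞ (subcutaneous injection) = 337.99 + 427.547 = 765.537 µg/mL·hr
F = (AUC_ev/D_ev)/(AUC_iv/D_iv) = (765.537/75)/(575/50) = 10.20716/11.5 = 0.8876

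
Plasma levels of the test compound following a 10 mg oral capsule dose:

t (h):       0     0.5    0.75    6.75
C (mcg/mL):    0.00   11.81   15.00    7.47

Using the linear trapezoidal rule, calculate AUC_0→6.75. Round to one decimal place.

AUC = 73.7 mcg/mL·h

Trapezoidal AUC_0→6.75:
  [0→0.5]: (0.00+11.81)/2 × 0.5 = 2.9525
  [0.5→0.75]: (11.81+15.00)/2 × 0.25 = 3.35125
  [0.75→6.75]: (15.00+7.47)/2 × 6 = 67.41
  Sum = 73.71375 mcg/mL·h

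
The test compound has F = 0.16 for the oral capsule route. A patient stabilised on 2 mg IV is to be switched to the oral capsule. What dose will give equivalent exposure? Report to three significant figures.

D_oral = 12.5 mg

For equal systemic exposure: F × D_ev = D_iv
D_ev = D_iv / F = 2 / 0.16 = 12.5 mg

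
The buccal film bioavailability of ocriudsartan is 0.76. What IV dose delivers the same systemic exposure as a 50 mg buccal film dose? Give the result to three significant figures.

Systemic exposure from an extravascular dose = F × D_ev, so the equivalent IV dose is F × D_ev.
D_iv = F × D_ev = 0.76 × 50 = 38 mg

D_iv = 38.0 mg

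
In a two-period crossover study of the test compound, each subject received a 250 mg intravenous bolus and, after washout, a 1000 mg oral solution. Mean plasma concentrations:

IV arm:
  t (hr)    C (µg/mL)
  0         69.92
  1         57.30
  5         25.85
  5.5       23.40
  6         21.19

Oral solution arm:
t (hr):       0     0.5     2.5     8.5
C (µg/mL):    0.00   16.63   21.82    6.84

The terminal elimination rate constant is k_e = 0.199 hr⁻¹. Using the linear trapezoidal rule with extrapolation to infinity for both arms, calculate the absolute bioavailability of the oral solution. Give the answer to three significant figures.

Trapezoidal AUC_0→6 (IV):
  [0→1]: (69.92+57.30)/2 × 1 = 63.61
  [1→5]: (57.30+25.85)/2 × 4 = 166.3
  [5→5.5]: (25.85+23.40)/2 × 0.5 = 12.3125
  [5.5→6]: (23.40+21.19)/2 × 0.5 = 11.1475
  Sum = 253.37 µg/mL·hr
IV tail: 21.19/0.199 = 106.482; AUC_iv,0→∞ = 253.37 + 106.482 = 359.852 µg/mL·hr
Trapezoidal AUC_0→8.5 (oral solution):
  [0→0.5]: (0.00+16.63)/2 × 0.5 = 4.1575
  [0.5→2.5]: (16.63+21.82)/2 × 2 = 38.45
  [2.5→8.5]: (21.82+6.84)/2 × 6 = 85.98
  Sum = 128.5875 µg/mL·hr
oral solution tail: 6.84/0.199 = 34.372; AUC_ev,0→∞ = 128.5875 + 34.372 = 162.9595 µg/mL·hr
F = (AUC_ev/D_ev)/(AUC_iv/D_iv) = (162.9595/1000)/(359.852/250) = 0.1629595/1.439408 = 0.1132

F = 0.113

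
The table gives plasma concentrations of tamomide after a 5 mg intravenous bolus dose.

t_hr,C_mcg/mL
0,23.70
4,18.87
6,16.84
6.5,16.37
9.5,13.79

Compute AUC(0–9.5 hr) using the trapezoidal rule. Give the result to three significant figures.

Trapezoidal AUC_0→9.5:
  [0→4]: (23.70+18.87)/2 × 4 = 85.14
  [4→6]: (18.87+16.84)/2 × 2 = 35.71
  [6→6.5]: (16.84+16.37)/2 × 0.5 = 8.3025
  [6.5→9.5]: (16.37+13.79)/2 × 3 = 45.24
  Sum = 174.3925 mcg/mL·hr

AUC = 174 mcg/mL·hr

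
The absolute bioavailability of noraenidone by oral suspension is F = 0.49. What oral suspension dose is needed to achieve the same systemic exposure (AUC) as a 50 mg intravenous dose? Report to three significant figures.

For equal systemic exposure: F × D_ev = D_iv
D_ev = D_iv / F = 50 / 0.49 = 102.041 mg

D_oral = 102 mg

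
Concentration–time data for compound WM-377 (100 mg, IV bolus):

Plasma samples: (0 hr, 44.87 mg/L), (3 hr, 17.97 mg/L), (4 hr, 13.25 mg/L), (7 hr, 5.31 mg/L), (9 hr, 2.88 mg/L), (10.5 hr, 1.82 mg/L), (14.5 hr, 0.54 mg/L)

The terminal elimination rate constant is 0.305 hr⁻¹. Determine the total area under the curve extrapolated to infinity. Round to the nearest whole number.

Trapezoidal AUC_0→14.5:
  [0→3]: (44.87+17.97)/2 × 3 = 94.26
  [3→4]: (17.97+13.25)/2 × 1 = 15.61
  [4→7]: (13.25+5.31)/2 × 3 = 27.84
  [7→9]: (5.31+2.88)/2 × 2 = 8.19
  [9→10.5]: (2.88+1.82)/2 × 1.5 = 3.525
  [10.5→14.5]: (1.82+0.54)/2 × 4 = 4.72
  Sum = 154.145 mg/L·hr
Extrapolated tail: C_last / k_e = 0.54 / 0.305 = 1.770
AUC_0→∞ = 154.145 + 1.770 = 155.915 mg/L·hr

AUC = 156 mg/L·hr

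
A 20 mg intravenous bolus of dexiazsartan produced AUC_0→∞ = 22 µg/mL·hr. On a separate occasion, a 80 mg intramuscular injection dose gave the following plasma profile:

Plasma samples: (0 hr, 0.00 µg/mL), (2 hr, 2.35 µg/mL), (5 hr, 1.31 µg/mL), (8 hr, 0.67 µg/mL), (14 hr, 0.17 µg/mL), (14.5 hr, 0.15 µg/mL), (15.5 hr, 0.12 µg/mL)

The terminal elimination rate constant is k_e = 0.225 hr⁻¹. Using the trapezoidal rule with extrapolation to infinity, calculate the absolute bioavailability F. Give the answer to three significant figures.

Trapezoidal AUC_0→15.5 (intramuscular injection):
  [0→2]: (0.00+2.35)/2 × 2 = 2.35
  [2→5]: (2.35+1.31)/2 × 3 = 5.49
  [5→8]: (1.31+0.67)/2 × 3 = 2.97
  [8→14]: (0.67+0.17)/2 × 6 = 2.52
  [14→14.5]: (0.17+0.15)/2 × 0.5 = 0.08
  [14.5→15.5]: (0.15+0.12)/2 × 1 = 0.135
  Sum = 13.545 µg/mL·hr
Tail: C_last/k_e = 0.12/0.225 = 0.533
AUC_0→∞ (intramuscular injection) = 13.545 + 0.533 = 14.078 µg/mL·hr
F = (AUC_ev/D_ev)/(AUC_iv/D_iv) = (14.078/80)/(22/20) = 0.175975/1.1 = 0.1600

F = 0.160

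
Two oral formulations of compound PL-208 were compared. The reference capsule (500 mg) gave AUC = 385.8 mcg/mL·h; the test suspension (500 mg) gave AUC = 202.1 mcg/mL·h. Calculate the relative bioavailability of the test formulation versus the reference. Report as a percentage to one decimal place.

F_rel = (AUC_test/D_test) / (AUC_ref/D_ref)
      = (202.1/500) / (385.8/500)
      = 0.4042 / 0.7716 = 0.5238 = 52.38%

F_rel = 52.4%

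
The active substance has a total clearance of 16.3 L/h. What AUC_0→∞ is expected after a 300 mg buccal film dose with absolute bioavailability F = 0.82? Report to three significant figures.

AUC = 15.1 mg/L·h

AUC_0→∞ = F × Dose / CL
        = 0.82 × 300 / 16.3 = 15.092 mg/L·h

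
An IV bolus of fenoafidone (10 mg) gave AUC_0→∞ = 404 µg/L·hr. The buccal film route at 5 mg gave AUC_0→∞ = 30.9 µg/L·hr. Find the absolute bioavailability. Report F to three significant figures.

F = (AUC_ev / D_ev) / (AUC_iv / D_iv)
  = (30.9/5) / (404/10)
  = 6.18 / 40.4 = 0.1530

F = 0.153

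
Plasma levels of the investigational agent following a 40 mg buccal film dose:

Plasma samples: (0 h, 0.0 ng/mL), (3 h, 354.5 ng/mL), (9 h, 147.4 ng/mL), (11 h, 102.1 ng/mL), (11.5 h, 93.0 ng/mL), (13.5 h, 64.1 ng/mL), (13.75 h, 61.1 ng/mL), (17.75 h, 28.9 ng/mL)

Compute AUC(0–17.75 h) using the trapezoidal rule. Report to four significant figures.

Trapezoidal AUC_0→17.75:
  [0→3]: (0.0+354.5)/2 × 3 = 531.75
  [3→9]: (354.5+147.4)/2 × 6 = 1505.7
  [9→11]: (147.4+102.1)/2 × 2 = 249.5
  [11→11.5]: (102.1+93.0)/2 × 0.5 = 48.775
  [11.5→13.5]: (93.0+64.1)/2 × 2 = 157.1
  [13.5→13.75]: (64.1+61.1)/2 × 0.25 = 15.65
  [13.75→17.75]: (61.1+28.9)/2 × 4 = 180.0
  Sum = 2688.475 ng/mL·h

AUC = 2688 ng/mL·h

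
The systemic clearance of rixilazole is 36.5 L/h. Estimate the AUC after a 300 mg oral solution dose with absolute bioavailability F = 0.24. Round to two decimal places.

AUC = 1.97 mg/L·h

AUC_0→∞ = F × Dose / CL
        = 0.24 × 300 / 36.5 = 1.9726 mg/L·h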